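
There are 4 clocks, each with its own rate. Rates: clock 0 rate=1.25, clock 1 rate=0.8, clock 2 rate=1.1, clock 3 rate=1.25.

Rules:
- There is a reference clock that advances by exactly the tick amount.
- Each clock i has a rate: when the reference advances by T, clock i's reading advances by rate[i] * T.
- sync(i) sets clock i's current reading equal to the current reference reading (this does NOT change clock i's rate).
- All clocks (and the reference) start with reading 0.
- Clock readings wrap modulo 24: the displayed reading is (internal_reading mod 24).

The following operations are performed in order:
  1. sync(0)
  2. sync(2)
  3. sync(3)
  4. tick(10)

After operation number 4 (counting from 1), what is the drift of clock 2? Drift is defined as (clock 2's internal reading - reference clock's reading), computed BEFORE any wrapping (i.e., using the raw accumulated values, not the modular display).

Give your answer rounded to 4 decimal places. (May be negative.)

After op 1 sync(0): ref=0.0000 raw=[0.0000 0.0000 0.0000 0.0000]
After op 2 sync(2): ref=0.0000 raw=[0.0000 0.0000 0.0000 0.0000]
After op 3 sync(3): ref=0.0000 raw=[0.0000 0.0000 0.0000 0.0000]
After op 4 tick(10): ref=10.0000 raw=[12.5000 8.0000 11.0000 12.5000]
Drift of clock 2 after op 4: 11.0000 - 10.0000 = 1.0000

Answer: 1.0000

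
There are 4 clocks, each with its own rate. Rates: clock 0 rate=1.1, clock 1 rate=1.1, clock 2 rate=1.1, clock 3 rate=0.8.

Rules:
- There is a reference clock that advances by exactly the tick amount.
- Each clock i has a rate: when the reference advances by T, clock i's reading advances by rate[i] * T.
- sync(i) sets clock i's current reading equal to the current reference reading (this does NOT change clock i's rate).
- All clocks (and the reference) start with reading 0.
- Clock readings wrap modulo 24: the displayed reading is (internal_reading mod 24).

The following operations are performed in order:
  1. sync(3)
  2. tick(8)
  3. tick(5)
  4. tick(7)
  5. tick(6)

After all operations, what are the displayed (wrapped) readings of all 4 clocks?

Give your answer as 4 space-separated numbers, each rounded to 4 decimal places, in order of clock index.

After op 1 sync(3): ref=0.0000 raw=[0.0000 0.0000 0.0000 0.0000]
After op 2 tick(8): ref=8.0000 raw=[8.8000 8.8000 8.8000 6.4000]
After op 3 tick(5): ref=13.0000 raw=[14.3000 14.3000 14.3000 10.4000]
After op 4 tick(7): ref=20.0000 raw=[22.0000 22.0000 22.0000 16.0000]
After op 5 tick(6): ref=26.0000 raw=[28.6000 28.6000 28.6000 20.8000]
Wrap final raw readings (mod 24): 28.6000 mod 24 = 4.6000; 28.6000 mod 24 = 4.6000; 28.6000 mod 24 = 4.6000; 20.8000 mod 24 = 20.8000

Answer: 4.6000 4.6000 4.6000 20.8000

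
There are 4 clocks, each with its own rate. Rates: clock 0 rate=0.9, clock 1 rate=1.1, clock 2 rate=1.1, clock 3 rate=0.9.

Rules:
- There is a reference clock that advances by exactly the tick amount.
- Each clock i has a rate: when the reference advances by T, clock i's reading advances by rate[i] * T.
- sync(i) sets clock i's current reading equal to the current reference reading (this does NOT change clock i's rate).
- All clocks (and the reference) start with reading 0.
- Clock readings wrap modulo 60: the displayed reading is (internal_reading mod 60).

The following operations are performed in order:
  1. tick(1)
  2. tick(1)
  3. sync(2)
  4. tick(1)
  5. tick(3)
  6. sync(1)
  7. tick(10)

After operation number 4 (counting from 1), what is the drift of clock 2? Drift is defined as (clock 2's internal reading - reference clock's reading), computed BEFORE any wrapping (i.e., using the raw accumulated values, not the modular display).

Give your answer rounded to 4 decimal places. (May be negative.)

After op 1 tick(1): ref=1.0000 raw=[0.9000 1.1000 1.1000 0.9000]
After op 2 tick(1): ref=2.0000 raw=[1.8000 2.2000 2.2000 1.8000]
After op 3 sync(2): ref=2.0000 raw=[1.8000 2.2000 2.0000 1.8000]
After op 4 tick(1): ref=3.0000 raw=[2.7000 3.3000 3.1000 2.7000]
Drift of clock 2 after op 4: 3.1000 - 3.0000 = 0.1000

Answer: 0.1000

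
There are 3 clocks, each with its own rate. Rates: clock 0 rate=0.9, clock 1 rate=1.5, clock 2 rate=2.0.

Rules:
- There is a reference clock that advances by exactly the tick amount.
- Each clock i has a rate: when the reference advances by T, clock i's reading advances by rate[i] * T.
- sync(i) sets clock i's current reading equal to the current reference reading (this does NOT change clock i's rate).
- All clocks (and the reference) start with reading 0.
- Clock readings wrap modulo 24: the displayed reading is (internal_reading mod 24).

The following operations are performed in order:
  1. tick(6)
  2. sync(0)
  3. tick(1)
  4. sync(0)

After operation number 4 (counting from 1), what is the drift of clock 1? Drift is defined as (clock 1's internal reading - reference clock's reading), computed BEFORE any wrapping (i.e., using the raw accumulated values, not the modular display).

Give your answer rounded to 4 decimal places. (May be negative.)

Answer: 3.5000

Derivation:
After op 1 tick(6): ref=6.0000 raw=[5.4000 9.0000 12.0000]
After op 2 sync(0): ref=6.0000 raw=[6.0000 9.0000 12.0000]
After op 3 tick(1): ref=7.0000 raw=[6.9000 10.5000 14.0000]
After op 4 sync(0): ref=7.0000 raw=[7.0000 10.5000 14.0000]
Drift of clock 1 after op 4: 10.5000 - 7.0000 = 3.5000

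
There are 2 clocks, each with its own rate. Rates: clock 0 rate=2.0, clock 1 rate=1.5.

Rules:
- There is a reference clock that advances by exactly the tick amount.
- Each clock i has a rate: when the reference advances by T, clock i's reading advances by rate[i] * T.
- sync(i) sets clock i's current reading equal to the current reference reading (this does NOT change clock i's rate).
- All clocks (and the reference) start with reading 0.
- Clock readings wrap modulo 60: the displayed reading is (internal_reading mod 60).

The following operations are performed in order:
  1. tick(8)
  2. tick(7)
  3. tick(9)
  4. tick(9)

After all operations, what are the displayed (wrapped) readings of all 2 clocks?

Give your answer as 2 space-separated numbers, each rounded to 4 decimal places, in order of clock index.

Answer: 6.0000 49.5000

Derivation:
After op 1 tick(8): ref=8.0000 raw=[16.0000 12.0000]
After op 2 tick(7): ref=15.0000 raw=[30.0000 22.5000]
After op 3 tick(9): ref=24.0000 raw=[48.0000 36.0000]
After op 4 tick(9): ref=33.0000 raw=[66.0000 49.5000]
Wrap final raw readings (mod 60): 66.0000 mod 60 = 6.0000; 49.5000 mod 60 = 49.5000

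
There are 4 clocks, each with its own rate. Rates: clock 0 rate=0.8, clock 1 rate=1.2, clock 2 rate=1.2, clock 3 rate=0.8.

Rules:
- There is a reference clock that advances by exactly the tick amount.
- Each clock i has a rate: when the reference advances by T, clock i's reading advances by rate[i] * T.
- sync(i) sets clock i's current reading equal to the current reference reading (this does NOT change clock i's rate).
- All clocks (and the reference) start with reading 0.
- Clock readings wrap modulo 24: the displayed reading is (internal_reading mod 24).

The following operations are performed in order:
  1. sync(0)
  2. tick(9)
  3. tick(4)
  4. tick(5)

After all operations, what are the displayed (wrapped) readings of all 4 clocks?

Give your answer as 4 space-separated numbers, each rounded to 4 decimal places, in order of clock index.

After op 1 sync(0): ref=0.0000 raw=[0.0000 0.0000 0.0000 0.0000]
After op 2 tick(9): ref=9.0000 raw=[7.2000 10.8000 10.8000 7.2000]
After op 3 tick(4): ref=13.0000 raw=[10.4000 15.6000 15.6000 10.4000]
After op 4 tick(5): ref=18.0000 raw=[14.4000 21.6000 21.6000 14.4000]
Wrap final raw readings (mod 24): 14.4000 mod 24 = 14.4000; 21.6000 mod 24 = 21.6000; 21.6000 mod 24 = 21.6000; 14.4000 mod 24 = 14.4000

Answer: 14.4000 21.6000 21.6000 14.4000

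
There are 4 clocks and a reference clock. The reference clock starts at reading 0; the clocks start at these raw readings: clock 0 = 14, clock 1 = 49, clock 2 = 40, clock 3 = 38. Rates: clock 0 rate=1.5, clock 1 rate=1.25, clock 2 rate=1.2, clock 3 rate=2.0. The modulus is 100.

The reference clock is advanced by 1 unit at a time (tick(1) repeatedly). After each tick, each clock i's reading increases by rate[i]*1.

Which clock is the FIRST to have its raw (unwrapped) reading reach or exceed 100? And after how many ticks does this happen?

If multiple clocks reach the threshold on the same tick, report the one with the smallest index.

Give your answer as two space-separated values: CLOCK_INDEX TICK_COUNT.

Answer: 3 31

Derivation:
clock 0: start=14, rate=1.5, needs 100-14 = 86; ticks = ceil(86/1.5) = ceil(57.3333) = 58; reading at tick 58 = 14 + 1.5*58 = 101.0000
clock 1: start=49, rate=1.25, needs 100-49 = 51; ticks = ceil(51/1.25) = ceil(40.8000) = 41; reading at tick 41 = 49 + 1.25*41 = 100.2500
clock 2: start=40, rate=1.2, needs 100-40 = 60; ticks = ceil(60/1.2) = ceil(50.0000) = 50; reading at tick 50 = 40 + 1.2*50 = 100.0000
clock 3: start=38, rate=2.0, needs 100-38 = 62; ticks = ceil(62/2.0) = ceil(31.0000) = 31; reading at tick 31 = 38 + 2.0*31 = 100.0000
Minimum tick count = 31; winners = [3]; smallest index = 3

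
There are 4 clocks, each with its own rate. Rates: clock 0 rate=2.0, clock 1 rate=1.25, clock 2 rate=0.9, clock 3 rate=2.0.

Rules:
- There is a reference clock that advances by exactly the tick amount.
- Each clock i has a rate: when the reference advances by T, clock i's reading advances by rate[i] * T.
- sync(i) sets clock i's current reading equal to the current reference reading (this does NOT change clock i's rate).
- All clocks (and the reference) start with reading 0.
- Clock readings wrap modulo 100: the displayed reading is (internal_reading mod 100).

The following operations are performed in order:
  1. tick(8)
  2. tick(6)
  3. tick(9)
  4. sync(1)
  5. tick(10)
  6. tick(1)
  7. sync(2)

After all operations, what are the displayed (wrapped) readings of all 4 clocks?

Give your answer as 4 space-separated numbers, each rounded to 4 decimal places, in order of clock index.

Answer: 68.0000 36.7500 34.0000 68.0000

Derivation:
After op 1 tick(8): ref=8.0000 raw=[16.0000 10.0000 7.2000 16.0000]
After op 2 tick(6): ref=14.0000 raw=[28.0000 17.5000 12.6000 28.0000]
After op 3 tick(9): ref=23.0000 raw=[46.0000 28.7500 20.7000 46.0000]
After op 4 sync(1): ref=23.0000 raw=[46.0000 23.0000 20.7000 46.0000]
After op 5 tick(10): ref=33.0000 raw=[66.0000 35.5000 29.7000 66.0000]
After op 6 tick(1): ref=34.0000 raw=[68.0000 36.7500 30.6000 68.0000]
After op 7 sync(2): ref=34.0000 raw=[68.0000 36.7500 34.0000 68.0000]
Wrap final raw readings (mod 100): 68.0000 mod 100 = 68.0000; 36.7500 mod 100 = 36.7500; 34.0000 mod 100 = 34.0000; 68.0000 mod 100 = 68.0000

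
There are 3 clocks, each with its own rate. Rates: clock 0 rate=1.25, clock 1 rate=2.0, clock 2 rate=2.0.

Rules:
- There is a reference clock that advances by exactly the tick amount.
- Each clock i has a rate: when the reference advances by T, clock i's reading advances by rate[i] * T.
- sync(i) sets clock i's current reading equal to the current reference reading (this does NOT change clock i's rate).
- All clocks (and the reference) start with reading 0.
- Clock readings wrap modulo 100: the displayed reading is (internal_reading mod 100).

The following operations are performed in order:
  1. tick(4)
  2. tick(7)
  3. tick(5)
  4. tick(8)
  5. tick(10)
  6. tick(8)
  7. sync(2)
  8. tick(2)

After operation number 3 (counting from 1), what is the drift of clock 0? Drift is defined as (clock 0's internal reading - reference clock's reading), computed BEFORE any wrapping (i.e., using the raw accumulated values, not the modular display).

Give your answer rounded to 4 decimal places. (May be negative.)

Answer: 4.0000

Derivation:
After op 1 tick(4): ref=4.0000 raw=[5.0000 8.0000 8.0000]
After op 2 tick(7): ref=11.0000 raw=[13.7500 22.0000 22.0000]
After op 3 tick(5): ref=16.0000 raw=[20.0000 32.0000 32.0000]
Drift of clock 0 after op 3: 20.0000 - 16.0000 = 4.0000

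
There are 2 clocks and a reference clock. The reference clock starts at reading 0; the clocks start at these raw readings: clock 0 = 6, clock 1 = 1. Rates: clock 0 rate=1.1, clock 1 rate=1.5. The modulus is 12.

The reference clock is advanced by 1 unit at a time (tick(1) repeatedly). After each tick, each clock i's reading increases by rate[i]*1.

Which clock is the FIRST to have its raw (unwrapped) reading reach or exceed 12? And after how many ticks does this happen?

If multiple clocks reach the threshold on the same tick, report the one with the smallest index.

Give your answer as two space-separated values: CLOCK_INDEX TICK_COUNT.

clock 0: start=6, rate=1.1, needs 12-6 = 6; ticks = ceil(6/1.1) = ceil(5.4545) = 6; reading at tick 6 = 6 + 1.1*6 = 12.6000
clock 1: start=1, rate=1.5, needs 12-1 = 11; ticks = ceil(11/1.5) = ceil(7.3333) = 8; reading at tick 8 = 1 + 1.5*8 = 13.0000
Minimum tick count = 6; winners = [0]; smallest index = 0

Answer: 0 6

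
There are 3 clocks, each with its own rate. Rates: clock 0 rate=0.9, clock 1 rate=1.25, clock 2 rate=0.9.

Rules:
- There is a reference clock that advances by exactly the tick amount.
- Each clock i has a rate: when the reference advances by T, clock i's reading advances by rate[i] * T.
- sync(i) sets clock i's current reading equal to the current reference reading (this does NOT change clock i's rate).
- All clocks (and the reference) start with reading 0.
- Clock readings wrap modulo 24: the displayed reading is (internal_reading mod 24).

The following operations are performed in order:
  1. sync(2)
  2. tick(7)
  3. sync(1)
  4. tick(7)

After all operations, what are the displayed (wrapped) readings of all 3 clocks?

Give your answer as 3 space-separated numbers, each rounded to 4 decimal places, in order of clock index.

Answer: 12.6000 15.7500 12.6000

Derivation:
After op 1 sync(2): ref=0.0000 raw=[0.0000 0.0000 0.0000]
After op 2 tick(7): ref=7.0000 raw=[6.3000 8.7500 6.3000]
After op 3 sync(1): ref=7.0000 raw=[6.3000 7.0000 6.3000]
After op 4 tick(7): ref=14.0000 raw=[12.6000 15.7500 12.6000]
Wrap final raw readings (mod 24): 12.6000 mod 24 = 12.6000; 15.7500 mod 24 = 15.7500; 12.6000 mod 24 = 12.6000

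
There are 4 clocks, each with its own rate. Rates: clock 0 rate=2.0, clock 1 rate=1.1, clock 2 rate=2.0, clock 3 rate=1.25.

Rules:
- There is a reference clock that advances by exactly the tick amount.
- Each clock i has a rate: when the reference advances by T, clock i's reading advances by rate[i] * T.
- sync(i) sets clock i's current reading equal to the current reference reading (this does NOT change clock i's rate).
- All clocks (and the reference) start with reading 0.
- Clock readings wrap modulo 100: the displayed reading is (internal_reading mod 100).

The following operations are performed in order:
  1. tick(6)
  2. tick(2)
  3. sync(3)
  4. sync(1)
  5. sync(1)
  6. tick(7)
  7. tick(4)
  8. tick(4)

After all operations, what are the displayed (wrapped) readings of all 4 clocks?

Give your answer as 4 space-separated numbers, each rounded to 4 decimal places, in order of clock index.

After op 1 tick(6): ref=6.0000 raw=[12.0000 6.6000 12.0000 7.5000]
After op 2 tick(2): ref=8.0000 raw=[16.0000 8.8000 16.0000 10.0000]
After op 3 sync(3): ref=8.0000 raw=[16.0000 8.8000 16.0000 8.0000]
After op 4 sync(1): ref=8.0000 raw=[16.0000 8.0000 16.0000 8.0000]
After op 5 sync(1): ref=8.0000 raw=[16.0000 8.0000 16.0000 8.0000]
After op 6 tick(7): ref=15.0000 raw=[30.0000 15.7000 30.0000 16.7500]
After op 7 tick(4): ref=19.0000 raw=[38.0000 20.1000 38.0000 21.7500]
After op 8 tick(4): ref=23.0000 raw=[46.0000 24.5000 46.0000 26.7500]
Wrap final raw readings (mod 100): 46.0000 mod 100 = 46.0000; 24.5000 mod 100 = 24.5000; 46.0000 mod 100 = 46.0000; 26.7500 mod 100 = 26.7500

Answer: 46.0000 24.5000 46.0000 26.7500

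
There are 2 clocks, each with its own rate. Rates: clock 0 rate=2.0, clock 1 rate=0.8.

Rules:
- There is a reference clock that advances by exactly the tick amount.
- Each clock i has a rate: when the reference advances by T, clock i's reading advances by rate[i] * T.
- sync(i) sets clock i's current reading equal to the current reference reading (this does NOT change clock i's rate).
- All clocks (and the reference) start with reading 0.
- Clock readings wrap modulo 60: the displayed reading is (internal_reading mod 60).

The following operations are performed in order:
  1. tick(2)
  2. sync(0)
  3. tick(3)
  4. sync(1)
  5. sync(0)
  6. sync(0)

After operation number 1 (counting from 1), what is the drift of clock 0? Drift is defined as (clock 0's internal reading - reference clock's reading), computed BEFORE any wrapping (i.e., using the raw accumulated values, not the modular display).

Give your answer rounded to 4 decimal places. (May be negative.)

After op 1 tick(2): ref=2.0000 raw=[4.0000 1.6000]
Drift of clock 0 after op 1: 4.0000 - 2.0000 = 2.0000

Answer: 2.0000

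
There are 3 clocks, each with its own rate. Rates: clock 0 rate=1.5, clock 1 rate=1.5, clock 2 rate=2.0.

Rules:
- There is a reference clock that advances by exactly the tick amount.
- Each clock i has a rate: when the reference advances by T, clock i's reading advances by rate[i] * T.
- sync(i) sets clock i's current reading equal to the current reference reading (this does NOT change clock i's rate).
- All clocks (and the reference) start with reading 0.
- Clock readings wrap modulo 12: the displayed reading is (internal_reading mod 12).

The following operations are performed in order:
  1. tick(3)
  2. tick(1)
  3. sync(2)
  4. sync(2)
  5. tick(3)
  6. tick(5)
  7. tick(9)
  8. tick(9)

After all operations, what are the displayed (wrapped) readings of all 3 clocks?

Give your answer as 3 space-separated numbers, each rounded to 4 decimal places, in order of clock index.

Answer: 9.0000 9.0000 8.0000

Derivation:
After op 1 tick(3): ref=3.0000 raw=[4.5000 4.5000 6.0000]
After op 2 tick(1): ref=4.0000 raw=[6.0000 6.0000 8.0000]
After op 3 sync(2): ref=4.0000 raw=[6.0000 6.0000 4.0000]
After op 4 sync(2): ref=4.0000 raw=[6.0000 6.0000 4.0000]
After op 5 tick(3): ref=7.0000 raw=[10.5000 10.5000 10.0000]
After op 6 tick(5): ref=12.0000 raw=[18.0000 18.0000 20.0000]
After op 7 tick(9): ref=21.0000 raw=[31.5000 31.5000 38.0000]
After op 8 tick(9): ref=30.0000 raw=[45.0000 45.0000 56.0000]
Wrap final raw readings (mod 12): 45.0000 mod 12 = 9.0000; 45.0000 mod 12 = 9.0000; 56.0000 mod 12 = 8.0000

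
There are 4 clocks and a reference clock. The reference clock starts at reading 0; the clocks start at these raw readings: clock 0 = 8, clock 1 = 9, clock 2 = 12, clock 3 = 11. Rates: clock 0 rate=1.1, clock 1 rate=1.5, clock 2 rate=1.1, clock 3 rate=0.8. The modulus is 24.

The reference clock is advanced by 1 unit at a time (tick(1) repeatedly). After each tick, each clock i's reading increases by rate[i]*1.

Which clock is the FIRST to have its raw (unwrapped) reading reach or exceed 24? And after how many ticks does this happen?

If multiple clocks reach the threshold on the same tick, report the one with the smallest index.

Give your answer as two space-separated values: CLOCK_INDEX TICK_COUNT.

clock 0: start=8, rate=1.1, needs 24-8 = 16; ticks = ceil(16/1.1) = ceil(14.5455) = 15; reading at tick 15 = 8 + 1.1*15 = 24.5000
clock 1: start=9, rate=1.5, needs 24-9 = 15; ticks = ceil(15/1.5) = ceil(10.0000) = 10; reading at tick 10 = 9 + 1.5*10 = 24.0000
clock 2: start=12, rate=1.1, needs 24-12 = 12; ticks = ceil(12/1.1) = ceil(10.9091) = 11; reading at tick 11 = 12 + 1.1*11 = 24.1000
clock 3: start=11, rate=0.8, needs 24-11 = 13; ticks = ceil(13/0.8) = ceil(16.2500) = 17; reading at tick 17 = 11 + 0.8*17 = 24.6000
Minimum tick count = 10; winners = [1]; smallest index = 1

Answer: 1 10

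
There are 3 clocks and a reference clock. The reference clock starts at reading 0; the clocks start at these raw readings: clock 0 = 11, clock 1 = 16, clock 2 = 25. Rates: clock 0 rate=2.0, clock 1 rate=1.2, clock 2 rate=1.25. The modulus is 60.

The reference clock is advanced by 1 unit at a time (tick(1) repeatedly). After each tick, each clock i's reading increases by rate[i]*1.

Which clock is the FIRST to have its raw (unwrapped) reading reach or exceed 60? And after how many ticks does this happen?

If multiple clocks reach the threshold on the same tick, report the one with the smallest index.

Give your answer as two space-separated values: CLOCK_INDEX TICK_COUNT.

Answer: 0 25

Derivation:
clock 0: start=11, rate=2.0, needs 60-11 = 49; ticks = ceil(49/2.0) = ceil(24.5000) = 25; reading at tick 25 = 11 + 2.0*25 = 61.0000
clock 1: start=16, rate=1.2, needs 60-16 = 44; ticks = ceil(44/1.2) = ceil(36.6667) = 37; reading at tick 37 = 16 + 1.2*37 = 60.4000
clock 2: start=25, rate=1.25, needs 60-25 = 35; ticks = ceil(35/1.25) = ceil(28.0000) = 28; reading at tick 28 = 25 + 1.25*28 = 60.0000
Minimum tick count = 25; winners = [0]; smallest index = 0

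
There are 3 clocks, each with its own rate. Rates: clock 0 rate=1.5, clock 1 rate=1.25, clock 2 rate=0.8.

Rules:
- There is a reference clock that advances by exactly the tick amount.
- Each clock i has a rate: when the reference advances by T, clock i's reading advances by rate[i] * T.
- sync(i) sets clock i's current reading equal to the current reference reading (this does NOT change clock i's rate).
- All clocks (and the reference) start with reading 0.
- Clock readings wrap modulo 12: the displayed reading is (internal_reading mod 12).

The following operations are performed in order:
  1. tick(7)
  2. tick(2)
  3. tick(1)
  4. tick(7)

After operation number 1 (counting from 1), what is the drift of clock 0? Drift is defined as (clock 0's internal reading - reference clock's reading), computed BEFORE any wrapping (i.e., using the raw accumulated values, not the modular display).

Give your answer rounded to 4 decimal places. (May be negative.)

Answer: 3.5000

Derivation:
After op 1 tick(7): ref=7.0000 raw=[10.5000 8.7500 5.6000]
Drift of clock 0 after op 1: 10.5000 - 7.0000 = 3.5000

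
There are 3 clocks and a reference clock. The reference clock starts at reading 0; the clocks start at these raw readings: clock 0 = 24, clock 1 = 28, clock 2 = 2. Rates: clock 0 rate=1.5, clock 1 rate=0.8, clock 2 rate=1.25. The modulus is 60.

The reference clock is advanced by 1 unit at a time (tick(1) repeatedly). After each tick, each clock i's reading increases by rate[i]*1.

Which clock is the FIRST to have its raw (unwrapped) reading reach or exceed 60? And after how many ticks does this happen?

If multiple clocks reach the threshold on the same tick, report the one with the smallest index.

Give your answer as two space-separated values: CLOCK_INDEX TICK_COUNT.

clock 0: start=24, rate=1.5, needs 60-24 = 36; ticks = ceil(36/1.5) = ceil(24.0000) = 24; reading at tick 24 = 24 + 1.5*24 = 60.0000
clock 1: start=28, rate=0.8, needs 60-28 = 32; ticks = ceil(32/0.8) = ceil(40.0000) = 40; reading at tick 40 = 28 + 0.8*40 = 60.0000
clock 2: start=2, rate=1.25, needs 60-2 = 58; ticks = ceil(58/1.25) = ceil(46.4000) = 47; reading at tick 47 = 2 + 1.25*47 = 60.7500
Minimum tick count = 24; winners = [0]; smallest index = 0

Answer: 0 24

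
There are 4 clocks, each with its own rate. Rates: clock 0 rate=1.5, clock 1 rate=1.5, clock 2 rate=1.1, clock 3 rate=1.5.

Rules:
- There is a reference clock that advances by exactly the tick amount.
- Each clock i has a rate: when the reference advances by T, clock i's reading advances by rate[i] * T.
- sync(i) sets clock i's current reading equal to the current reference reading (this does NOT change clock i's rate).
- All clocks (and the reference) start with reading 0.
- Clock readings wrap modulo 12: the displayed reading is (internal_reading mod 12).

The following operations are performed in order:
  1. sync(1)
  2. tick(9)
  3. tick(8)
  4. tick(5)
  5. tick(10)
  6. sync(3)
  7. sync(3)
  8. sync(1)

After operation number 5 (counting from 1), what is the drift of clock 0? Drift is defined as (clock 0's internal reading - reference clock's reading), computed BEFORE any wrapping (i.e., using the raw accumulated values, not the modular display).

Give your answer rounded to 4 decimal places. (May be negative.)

After op 1 sync(1): ref=0.0000 raw=[0.0000 0.0000 0.0000 0.0000]
After op 2 tick(9): ref=9.0000 raw=[13.5000 13.5000 9.9000 13.5000]
After op 3 tick(8): ref=17.0000 raw=[25.5000 25.5000 18.7000 25.5000]
After op 4 tick(5): ref=22.0000 raw=[33.0000 33.0000 24.2000 33.0000]
After op 5 tick(10): ref=32.0000 raw=[48.0000 48.0000 35.2000 48.0000]
Drift of clock 0 after op 5: 48.0000 - 32.0000 = 16.0000

Answer: 16.0000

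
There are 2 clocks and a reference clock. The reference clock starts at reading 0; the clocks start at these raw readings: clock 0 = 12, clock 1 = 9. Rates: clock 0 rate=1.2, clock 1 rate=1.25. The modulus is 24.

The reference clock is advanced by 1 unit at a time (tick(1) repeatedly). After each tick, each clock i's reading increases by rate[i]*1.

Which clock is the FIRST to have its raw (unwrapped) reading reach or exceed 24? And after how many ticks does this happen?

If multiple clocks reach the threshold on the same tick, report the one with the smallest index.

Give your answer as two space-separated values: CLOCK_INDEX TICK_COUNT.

clock 0: start=12, rate=1.2, needs 24-12 = 12; ticks = ceil(12/1.2) = ceil(10.0000) = 10; reading at tick 10 = 12 + 1.2*10 = 24.0000
clock 1: start=9, rate=1.25, needs 24-9 = 15; ticks = ceil(15/1.25) = ceil(12.0000) = 12; reading at tick 12 = 9 + 1.25*12 = 24.0000
Minimum tick count = 10; winners = [0]; smallest index = 0

Answer: 0 10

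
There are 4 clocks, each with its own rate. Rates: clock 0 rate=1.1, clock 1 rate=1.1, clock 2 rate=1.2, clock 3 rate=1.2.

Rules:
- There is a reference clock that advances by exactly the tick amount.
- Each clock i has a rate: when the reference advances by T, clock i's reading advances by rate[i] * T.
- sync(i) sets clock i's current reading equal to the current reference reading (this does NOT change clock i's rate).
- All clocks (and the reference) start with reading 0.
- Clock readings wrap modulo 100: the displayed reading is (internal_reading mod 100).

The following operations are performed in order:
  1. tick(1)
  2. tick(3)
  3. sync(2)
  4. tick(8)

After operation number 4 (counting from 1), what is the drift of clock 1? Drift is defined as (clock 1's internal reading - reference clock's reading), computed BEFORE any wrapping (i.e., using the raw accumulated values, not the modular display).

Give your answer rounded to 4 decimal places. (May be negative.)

Answer: 1.2000

Derivation:
After op 1 tick(1): ref=1.0000 raw=[1.1000 1.1000 1.2000 1.2000]
After op 2 tick(3): ref=4.0000 raw=[4.4000 4.4000 4.8000 4.8000]
After op 3 sync(2): ref=4.0000 raw=[4.4000 4.4000 4.0000 4.8000]
After op 4 tick(8): ref=12.0000 raw=[13.2000 13.2000 13.6000 14.4000]
Drift of clock 1 after op 4: 13.2000 - 12.0000 = 1.2000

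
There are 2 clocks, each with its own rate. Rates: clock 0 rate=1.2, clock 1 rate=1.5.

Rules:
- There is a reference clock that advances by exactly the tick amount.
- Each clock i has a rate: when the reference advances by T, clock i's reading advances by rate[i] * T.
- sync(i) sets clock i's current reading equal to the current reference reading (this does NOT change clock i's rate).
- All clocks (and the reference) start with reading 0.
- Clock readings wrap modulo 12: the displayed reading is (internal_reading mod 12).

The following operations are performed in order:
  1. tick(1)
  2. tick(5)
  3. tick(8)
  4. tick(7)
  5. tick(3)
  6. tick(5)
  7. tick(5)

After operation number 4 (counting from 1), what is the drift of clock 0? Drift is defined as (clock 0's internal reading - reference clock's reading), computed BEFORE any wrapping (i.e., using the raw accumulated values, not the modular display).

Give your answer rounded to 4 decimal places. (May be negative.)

Answer: 4.2000

Derivation:
After op 1 tick(1): ref=1.0000 raw=[1.2000 1.5000]
After op 2 tick(5): ref=6.0000 raw=[7.2000 9.0000]
After op 3 tick(8): ref=14.0000 raw=[16.8000 21.0000]
After op 4 tick(7): ref=21.0000 raw=[25.2000 31.5000]
Drift of clock 0 after op 4: 25.2000 - 21.0000 = 4.2000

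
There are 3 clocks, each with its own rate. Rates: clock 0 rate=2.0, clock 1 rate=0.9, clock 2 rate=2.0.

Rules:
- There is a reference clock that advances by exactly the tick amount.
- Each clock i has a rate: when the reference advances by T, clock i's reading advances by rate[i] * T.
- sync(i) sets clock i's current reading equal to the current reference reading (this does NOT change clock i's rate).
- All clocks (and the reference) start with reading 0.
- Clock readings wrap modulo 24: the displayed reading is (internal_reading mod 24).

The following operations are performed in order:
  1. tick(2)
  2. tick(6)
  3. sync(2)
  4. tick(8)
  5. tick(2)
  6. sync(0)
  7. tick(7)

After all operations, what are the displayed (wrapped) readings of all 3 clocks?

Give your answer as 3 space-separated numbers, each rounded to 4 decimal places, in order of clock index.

After op 1 tick(2): ref=2.0000 raw=[4.0000 1.8000 4.0000]
After op 2 tick(6): ref=8.0000 raw=[16.0000 7.2000 16.0000]
After op 3 sync(2): ref=8.0000 raw=[16.0000 7.2000 8.0000]
After op 4 tick(8): ref=16.0000 raw=[32.0000 14.4000 24.0000]
After op 5 tick(2): ref=18.0000 raw=[36.0000 16.2000 28.0000]
After op 6 sync(0): ref=18.0000 raw=[18.0000 16.2000 28.0000]
After op 7 tick(7): ref=25.0000 raw=[32.0000 22.5000 42.0000]
Wrap final raw readings (mod 24): 32.0000 mod 24 = 8.0000; 22.5000 mod 24 = 22.5000; 42.0000 mod 24 = 18.0000

Answer: 8.0000 22.5000 18.0000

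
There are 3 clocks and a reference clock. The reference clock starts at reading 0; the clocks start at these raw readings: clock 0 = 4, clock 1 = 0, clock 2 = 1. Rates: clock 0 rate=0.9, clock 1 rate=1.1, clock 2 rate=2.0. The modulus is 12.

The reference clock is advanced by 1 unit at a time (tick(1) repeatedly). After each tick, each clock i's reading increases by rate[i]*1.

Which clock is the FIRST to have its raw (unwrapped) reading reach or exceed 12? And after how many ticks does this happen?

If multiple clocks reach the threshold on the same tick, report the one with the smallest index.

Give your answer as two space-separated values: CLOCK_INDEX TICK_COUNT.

clock 0: start=4, rate=0.9, needs 12-4 = 8; ticks = ceil(8/0.9) = ceil(8.8889) = 9; reading at tick 9 = 4 + 0.9*9 = 12.1000
clock 1: start=0, rate=1.1, needs 12-0 = 12; ticks = ceil(12/1.1) = ceil(10.9091) = 11; reading at tick 11 = 0 + 1.1*11 = 12.1000
clock 2: start=1, rate=2.0, needs 12-1 = 11; ticks = ceil(11/2.0) = ceil(5.5000) = 6; reading at tick 6 = 1 + 2.0*6 = 13.0000
Minimum tick count = 6; winners = [2]; smallest index = 2

Answer: 2 6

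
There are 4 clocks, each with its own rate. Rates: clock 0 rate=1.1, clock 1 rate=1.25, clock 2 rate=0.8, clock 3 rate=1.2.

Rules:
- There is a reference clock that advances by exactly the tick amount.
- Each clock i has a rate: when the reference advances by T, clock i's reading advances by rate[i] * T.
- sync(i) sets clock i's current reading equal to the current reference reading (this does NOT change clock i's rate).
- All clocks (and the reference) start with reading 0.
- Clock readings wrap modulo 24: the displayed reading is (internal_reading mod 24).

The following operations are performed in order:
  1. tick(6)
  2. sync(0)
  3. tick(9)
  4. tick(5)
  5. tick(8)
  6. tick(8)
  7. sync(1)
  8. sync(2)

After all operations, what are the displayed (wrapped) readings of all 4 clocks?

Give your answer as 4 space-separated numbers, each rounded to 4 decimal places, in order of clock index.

Answer: 15.0000 12.0000 12.0000 19.2000

Derivation:
After op 1 tick(6): ref=6.0000 raw=[6.6000 7.5000 4.8000 7.2000]
After op 2 sync(0): ref=6.0000 raw=[6.0000 7.5000 4.8000 7.2000]
After op 3 tick(9): ref=15.0000 raw=[15.9000 18.7500 12.0000 18.0000]
After op 4 tick(5): ref=20.0000 raw=[21.4000 25.0000 16.0000 24.0000]
After op 5 tick(8): ref=28.0000 raw=[30.2000 35.0000 22.4000 33.6000]
After op 6 tick(8): ref=36.0000 raw=[39.0000 45.0000 28.8000 43.2000]
After op 7 sync(1): ref=36.0000 raw=[39.0000 36.0000 28.8000 43.2000]
After op 8 sync(2): ref=36.0000 raw=[39.0000 36.0000 36.0000 43.2000]
Wrap final raw readings (mod 24): 39.0000 mod 24 = 15.0000; 36.0000 mod 24 = 12.0000; 36.0000 mod 24 = 12.0000; 43.2000 mod 24 = 19.2000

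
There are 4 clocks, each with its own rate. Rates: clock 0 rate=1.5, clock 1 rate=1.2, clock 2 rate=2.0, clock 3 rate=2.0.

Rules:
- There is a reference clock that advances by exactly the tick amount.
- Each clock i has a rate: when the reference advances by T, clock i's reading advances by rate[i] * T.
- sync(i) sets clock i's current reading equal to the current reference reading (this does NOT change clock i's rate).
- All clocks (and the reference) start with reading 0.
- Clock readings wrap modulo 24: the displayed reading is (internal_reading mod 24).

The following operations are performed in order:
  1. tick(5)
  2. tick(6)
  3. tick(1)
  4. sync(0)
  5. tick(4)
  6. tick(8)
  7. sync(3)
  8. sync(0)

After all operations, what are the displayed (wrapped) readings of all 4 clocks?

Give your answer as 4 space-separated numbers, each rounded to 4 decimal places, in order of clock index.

Answer: 0.0000 4.8000 0.0000 0.0000

Derivation:
After op 1 tick(5): ref=5.0000 raw=[7.5000 6.0000 10.0000 10.0000]
After op 2 tick(6): ref=11.0000 raw=[16.5000 13.2000 22.0000 22.0000]
After op 3 tick(1): ref=12.0000 raw=[18.0000 14.4000 24.0000 24.0000]
After op 4 sync(0): ref=12.0000 raw=[12.0000 14.4000 24.0000 24.0000]
After op 5 tick(4): ref=16.0000 raw=[18.0000 19.2000 32.0000 32.0000]
After op 6 tick(8): ref=24.0000 raw=[30.0000 28.8000 48.0000 48.0000]
After op 7 sync(3): ref=24.0000 raw=[30.0000 28.8000 48.0000 24.0000]
After op 8 sync(0): ref=24.0000 raw=[24.0000 28.8000 48.0000 24.0000]
Wrap final raw readings (mod 24): 24.0000 mod 24 = 0.0000; 28.8000 mod 24 = 4.8000; 48.0000 mod 24 = 0.0000; 24.0000 mod 24 = 0.0000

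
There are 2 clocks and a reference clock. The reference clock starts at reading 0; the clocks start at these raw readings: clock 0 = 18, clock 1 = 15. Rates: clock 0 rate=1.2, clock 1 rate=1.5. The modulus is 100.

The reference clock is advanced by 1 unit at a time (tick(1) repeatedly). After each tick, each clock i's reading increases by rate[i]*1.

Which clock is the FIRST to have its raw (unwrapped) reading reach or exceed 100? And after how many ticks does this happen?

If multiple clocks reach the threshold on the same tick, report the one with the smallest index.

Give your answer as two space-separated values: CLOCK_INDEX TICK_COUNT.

clock 0: start=18, rate=1.2, needs 100-18 = 82; ticks = ceil(82/1.2) = ceil(68.3333) = 69; reading at tick 69 = 18 + 1.2*69 = 100.8000
clock 1: start=15, rate=1.5, needs 100-15 = 85; ticks = ceil(85/1.5) = ceil(56.6667) = 57; reading at tick 57 = 15 + 1.5*57 = 100.5000
Minimum tick count = 57; winners = [1]; smallest index = 1

Answer: 1 57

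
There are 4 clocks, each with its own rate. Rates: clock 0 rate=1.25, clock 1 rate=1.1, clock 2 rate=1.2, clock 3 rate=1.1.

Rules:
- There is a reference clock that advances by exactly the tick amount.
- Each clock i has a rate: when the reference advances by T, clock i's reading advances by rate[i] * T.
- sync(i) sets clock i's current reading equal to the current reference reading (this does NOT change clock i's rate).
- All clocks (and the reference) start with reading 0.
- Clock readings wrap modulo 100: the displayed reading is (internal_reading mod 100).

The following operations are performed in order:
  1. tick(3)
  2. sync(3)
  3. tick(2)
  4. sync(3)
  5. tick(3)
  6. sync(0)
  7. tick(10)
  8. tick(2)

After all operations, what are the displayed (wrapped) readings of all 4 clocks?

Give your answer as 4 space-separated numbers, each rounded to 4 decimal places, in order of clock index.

After op 1 tick(3): ref=3.0000 raw=[3.7500 3.3000 3.6000 3.3000]
After op 2 sync(3): ref=3.0000 raw=[3.7500 3.3000 3.6000 3.0000]
After op 3 tick(2): ref=5.0000 raw=[6.2500 5.5000 6.0000 5.2000]
After op 4 sync(3): ref=5.0000 raw=[6.2500 5.5000 6.0000 5.0000]
After op 5 tick(3): ref=8.0000 raw=[10.0000 8.8000 9.6000 8.3000]
After op 6 sync(0): ref=8.0000 raw=[8.0000 8.8000 9.6000 8.3000]
After op 7 tick(10): ref=18.0000 raw=[20.5000 19.8000 21.6000 19.3000]
After op 8 tick(2): ref=20.0000 raw=[23.0000 22.0000 24.0000 21.5000]
Wrap final raw readings (mod 100): 23.0000 mod 100 = 23.0000; 22.0000 mod 100 = 22.0000; 24.0000 mod 100 = 24.0000; 21.5000 mod 100 = 21.5000

Answer: 23.0000 22.0000 24.0000 21.5000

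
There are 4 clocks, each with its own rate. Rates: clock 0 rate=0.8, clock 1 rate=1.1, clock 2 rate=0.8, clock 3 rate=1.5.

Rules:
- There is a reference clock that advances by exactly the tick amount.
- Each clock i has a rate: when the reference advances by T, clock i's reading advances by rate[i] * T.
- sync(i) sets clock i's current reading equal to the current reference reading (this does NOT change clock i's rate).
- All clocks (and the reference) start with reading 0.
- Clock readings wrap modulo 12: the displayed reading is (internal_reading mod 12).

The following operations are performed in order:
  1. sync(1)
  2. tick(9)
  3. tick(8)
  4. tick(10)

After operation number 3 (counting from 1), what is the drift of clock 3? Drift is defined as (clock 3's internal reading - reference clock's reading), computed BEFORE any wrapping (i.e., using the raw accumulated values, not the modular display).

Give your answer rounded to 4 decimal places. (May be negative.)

After op 1 sync(1): ref=0.0000 raw=[0.0000 0.0000 0.0000 0.0000]
After op 2 tick(9): ref=9.0000 raw=[7.2000 9.9000 7.2000 13.5000]
After op 3 tick(8): ref=17.0000 raw=[13.6000 18.7000 13.6000 25.5000]
Drift of clock 3 after op 3: 25.5000 - 17.0000 = 8.5000

Answer: 8.5000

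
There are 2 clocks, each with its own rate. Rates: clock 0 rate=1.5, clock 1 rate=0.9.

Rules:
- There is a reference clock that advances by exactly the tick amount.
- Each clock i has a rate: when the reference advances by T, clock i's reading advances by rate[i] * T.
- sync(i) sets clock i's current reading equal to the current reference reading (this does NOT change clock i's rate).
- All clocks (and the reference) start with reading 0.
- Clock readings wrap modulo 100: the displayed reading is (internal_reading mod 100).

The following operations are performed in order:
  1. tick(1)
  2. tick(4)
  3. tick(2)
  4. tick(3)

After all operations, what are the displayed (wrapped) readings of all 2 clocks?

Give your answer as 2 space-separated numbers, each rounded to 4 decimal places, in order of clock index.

Answer: 15.0000 9.0000

Derivation:
After op 1 tick(1): ref=1.0000 raw=[1.5000 0.9000]
After op 2 tick(4): ref=5.0000 raw=[7.5000 4.5000]
After op 3 tick(2): ref=7.0000 raw=[10.5000 6.3000]
After op 4 tick(3): ref=10.0000 raw=[15.0000 9.0000]
Wrap final raw readings (mod 100): 15.0000 mod 100 = 15.0000; 9.0000 mod 100 = 9.0000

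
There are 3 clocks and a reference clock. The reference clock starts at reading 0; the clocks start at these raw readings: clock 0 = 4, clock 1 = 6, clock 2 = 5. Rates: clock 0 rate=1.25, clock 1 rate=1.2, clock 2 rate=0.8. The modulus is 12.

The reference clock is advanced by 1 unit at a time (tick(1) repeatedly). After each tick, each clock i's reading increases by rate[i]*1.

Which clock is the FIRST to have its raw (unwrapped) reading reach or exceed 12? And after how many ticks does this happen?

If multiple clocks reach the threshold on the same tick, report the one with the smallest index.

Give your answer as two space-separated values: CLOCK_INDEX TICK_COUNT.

Answer: 1 5

Derivation:
clock 0: start=4, rate=1.25, needs 12-4 = 8; ticks = ceil(8/1.25) = ceil(6.4000) = 7; reading at tick 7 = 4 + 1.25*7 = 12.7500
clock 1: start=6, rate=1.2, needs 12-6 = 6; ticks = ceil(6/1.2) = ceil(5.0000) = 5; reading at tick 5 = 6 + 1.2*5 = 12.0000
clock 2: start=5, rate=0.8, needs 12-5 = 7; ticks = ceil(7/0.8) = ceil(8.7500) = 9; reading at tick 9 = 5 + 0.8*9 = 12.2000
Minimum tick count = 5; winners = [1]; smallest index = 1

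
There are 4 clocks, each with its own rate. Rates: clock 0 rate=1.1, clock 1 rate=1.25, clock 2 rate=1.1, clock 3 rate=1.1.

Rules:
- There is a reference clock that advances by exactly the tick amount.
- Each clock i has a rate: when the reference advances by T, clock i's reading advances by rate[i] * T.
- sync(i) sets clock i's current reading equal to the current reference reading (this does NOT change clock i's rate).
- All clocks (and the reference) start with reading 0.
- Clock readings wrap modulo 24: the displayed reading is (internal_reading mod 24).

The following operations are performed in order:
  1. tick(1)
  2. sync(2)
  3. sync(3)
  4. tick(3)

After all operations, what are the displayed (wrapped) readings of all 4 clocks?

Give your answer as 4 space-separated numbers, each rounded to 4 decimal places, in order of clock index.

After op 1 tick(1): ref=1.0000 raw=[1.1000 1.2500 1.1000 1.1000]
After op 2 sync(2): ref=1.0000 raw=[1.1000 1.2500 1.0000 1.1000]
After op 3 sync(3): ref=1.0000 raw=[1.1000 1.2500 1.0000 1.0000]
After op 4 tick(3): ref=4.0000 raw=[4.4000 5.0000 4.3000 4.3000]
Wrap final raw readings (mod 24): 4.4000 mod 24 = 4.4000; 5.0000 mod 24 = 5.0000; 4.3000 mod 24 = 4.3000; 4.3000 mod 24 = 4.3000

Answer: 4.4000 5.0000 4.3000 4.3000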